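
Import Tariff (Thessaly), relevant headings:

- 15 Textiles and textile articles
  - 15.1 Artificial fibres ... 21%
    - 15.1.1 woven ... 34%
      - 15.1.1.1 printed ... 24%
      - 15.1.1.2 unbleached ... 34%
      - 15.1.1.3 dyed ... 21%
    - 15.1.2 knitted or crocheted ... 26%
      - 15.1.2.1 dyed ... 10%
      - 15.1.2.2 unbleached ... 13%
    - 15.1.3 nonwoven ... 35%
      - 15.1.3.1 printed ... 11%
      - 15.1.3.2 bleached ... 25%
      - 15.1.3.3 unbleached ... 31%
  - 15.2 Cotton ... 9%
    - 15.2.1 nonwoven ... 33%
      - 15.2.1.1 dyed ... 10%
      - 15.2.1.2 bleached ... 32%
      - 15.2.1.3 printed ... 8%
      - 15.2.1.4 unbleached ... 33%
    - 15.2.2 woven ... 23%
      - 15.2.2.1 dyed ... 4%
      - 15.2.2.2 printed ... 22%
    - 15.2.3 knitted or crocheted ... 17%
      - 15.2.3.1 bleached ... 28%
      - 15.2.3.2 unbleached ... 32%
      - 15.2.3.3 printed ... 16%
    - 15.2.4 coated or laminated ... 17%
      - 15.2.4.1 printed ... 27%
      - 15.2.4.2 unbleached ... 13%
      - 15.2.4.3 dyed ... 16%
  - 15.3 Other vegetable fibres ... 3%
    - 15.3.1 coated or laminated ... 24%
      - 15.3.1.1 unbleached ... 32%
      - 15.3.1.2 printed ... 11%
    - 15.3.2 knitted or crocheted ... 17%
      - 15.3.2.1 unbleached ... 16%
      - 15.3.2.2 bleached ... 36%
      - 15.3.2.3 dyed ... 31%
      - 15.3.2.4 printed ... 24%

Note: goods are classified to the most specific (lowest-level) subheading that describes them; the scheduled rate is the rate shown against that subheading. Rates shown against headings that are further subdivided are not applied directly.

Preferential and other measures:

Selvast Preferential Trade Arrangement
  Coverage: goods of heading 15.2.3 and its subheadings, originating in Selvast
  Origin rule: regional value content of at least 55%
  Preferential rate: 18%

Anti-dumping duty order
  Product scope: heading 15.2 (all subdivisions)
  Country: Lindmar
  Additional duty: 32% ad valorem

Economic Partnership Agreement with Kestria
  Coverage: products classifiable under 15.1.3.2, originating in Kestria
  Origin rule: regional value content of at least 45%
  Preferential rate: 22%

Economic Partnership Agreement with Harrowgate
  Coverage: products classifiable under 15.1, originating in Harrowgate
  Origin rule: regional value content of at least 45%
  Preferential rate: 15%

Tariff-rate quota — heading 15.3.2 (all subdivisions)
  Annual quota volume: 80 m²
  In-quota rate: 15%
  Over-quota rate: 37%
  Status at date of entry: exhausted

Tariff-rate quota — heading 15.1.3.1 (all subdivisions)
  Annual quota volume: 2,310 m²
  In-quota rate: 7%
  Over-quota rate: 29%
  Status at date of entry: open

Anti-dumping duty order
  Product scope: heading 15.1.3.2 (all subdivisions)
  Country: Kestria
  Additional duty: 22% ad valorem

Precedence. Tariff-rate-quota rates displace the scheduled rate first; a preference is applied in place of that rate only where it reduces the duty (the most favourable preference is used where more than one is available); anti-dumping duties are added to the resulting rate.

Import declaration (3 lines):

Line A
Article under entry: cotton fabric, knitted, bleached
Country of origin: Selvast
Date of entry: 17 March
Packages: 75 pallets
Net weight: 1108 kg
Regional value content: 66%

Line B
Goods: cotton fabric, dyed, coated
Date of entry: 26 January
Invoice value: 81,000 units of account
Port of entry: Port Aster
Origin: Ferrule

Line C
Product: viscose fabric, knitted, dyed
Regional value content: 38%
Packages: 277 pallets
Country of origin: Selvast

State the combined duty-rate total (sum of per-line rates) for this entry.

Line A: cotton → 15.2; knitted → 15.2.3; bleached → 15.2.3.1. Scheduled 28%. Selvast agreement on 15.2.3: RVC ≥ 55% → 18% available; preferential 18%. → 18%.
Line B: cotton → 15.2; coated → 15.2.4; dyed → 15.2.4.3. Scheduled 16%. No special measure applies. → 16%.
Line C: viscose → 15.1; knitted → 15.1.2; dyed → 15.1.2.1. Scheduled 10%. Selvast agreement on 15.2.3: 15.1.2.1 not covered. → 10%.
Sum: 18% + 16% + 10% = 44%.

44%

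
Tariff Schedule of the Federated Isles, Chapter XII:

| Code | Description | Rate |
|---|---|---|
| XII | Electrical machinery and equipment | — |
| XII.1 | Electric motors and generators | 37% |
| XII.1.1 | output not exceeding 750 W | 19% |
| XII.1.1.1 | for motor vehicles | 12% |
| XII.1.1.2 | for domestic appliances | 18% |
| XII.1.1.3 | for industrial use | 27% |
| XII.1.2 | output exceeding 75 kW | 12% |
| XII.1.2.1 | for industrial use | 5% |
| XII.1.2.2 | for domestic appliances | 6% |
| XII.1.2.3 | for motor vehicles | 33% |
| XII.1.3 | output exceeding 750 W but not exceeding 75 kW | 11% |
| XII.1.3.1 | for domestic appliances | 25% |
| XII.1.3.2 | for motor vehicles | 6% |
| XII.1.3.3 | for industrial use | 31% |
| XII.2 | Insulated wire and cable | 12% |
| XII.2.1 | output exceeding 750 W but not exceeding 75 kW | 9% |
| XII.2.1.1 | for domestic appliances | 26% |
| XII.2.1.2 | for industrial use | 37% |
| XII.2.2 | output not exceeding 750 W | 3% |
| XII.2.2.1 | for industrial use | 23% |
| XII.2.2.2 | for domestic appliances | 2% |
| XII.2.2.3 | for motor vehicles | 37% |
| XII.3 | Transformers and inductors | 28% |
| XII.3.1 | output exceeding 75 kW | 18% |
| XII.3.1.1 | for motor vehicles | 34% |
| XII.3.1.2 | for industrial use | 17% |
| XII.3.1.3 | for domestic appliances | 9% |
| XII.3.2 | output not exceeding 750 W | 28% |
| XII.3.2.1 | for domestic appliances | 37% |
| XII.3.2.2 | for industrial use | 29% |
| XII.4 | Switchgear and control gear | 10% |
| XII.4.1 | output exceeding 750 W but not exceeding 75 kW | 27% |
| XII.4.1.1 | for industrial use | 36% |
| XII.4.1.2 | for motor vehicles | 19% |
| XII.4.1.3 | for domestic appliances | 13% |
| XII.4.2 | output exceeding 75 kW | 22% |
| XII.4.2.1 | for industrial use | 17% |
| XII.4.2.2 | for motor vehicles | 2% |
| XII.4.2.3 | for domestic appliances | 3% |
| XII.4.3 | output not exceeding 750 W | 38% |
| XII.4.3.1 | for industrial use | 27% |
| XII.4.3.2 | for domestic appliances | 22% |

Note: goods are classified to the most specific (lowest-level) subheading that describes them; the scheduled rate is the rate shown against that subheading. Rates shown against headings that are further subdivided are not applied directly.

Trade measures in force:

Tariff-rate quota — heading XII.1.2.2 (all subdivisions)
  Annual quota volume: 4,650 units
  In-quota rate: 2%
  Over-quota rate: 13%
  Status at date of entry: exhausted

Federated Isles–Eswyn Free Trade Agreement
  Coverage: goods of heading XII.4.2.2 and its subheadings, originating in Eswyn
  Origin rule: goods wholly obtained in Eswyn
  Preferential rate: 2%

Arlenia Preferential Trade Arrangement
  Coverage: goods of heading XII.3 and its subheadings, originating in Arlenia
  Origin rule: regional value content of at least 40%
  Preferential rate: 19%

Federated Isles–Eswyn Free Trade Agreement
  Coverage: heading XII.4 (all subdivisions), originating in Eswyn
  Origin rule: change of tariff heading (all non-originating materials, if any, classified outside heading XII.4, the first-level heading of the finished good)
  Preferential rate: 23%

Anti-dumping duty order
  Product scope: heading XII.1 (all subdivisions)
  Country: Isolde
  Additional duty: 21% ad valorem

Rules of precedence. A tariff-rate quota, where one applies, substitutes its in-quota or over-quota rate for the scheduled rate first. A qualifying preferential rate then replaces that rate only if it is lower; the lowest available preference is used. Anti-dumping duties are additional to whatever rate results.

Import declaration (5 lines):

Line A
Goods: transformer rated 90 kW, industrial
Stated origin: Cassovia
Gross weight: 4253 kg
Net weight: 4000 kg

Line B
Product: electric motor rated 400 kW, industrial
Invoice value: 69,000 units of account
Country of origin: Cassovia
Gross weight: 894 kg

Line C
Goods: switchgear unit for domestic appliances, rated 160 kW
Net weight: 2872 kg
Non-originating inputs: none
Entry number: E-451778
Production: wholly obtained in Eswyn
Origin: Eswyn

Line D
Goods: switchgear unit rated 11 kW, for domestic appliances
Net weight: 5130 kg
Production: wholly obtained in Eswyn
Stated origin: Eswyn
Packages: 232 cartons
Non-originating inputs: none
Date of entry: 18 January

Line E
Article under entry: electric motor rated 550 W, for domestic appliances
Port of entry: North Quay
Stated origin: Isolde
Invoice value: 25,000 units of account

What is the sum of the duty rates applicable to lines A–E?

Line A: transformer → XII.3; rated 90 kW → XII.3.1; industrial → XII.3.1.2. Scheduled 17%. No special measure applies. → 17%.
Line B: electric motor → XII.1; rated 400 kW → XII.1.2; industrial → XII.1.2.1. Scheduled 5%. No special measure applies. → 5%.
Line C: switchgear unit → XII.4; rated 160 kW → XII.4.2; for domestic appliances → XII.4.2.3. Scheduled 3%. Eswyn agreement on XII.4.2.2: XII.4.2.3 not covered; Eswyn agreement on XII.4: CTH met → 23% available; preference 23% not lower than 3% → no reduction. → 3%.
Line D: switchgear unit → XII.4; rated 11 kW → XII.4.1; for domestic appliances → XII.4.1.3. Scheduled 13%. Eswyn agreement on XII.4.2.2: XII.4.1.3 not covered; Eswyn agreement on XII.4: CTH met → 23% available; preference 23% not lower than 13% → no reduction. → 13%.
Line E: electric motor → XII.1; rated 550 W → XII.1.1; for domestic appliances → XII.1.1.2. Scheduled 18%. anti-dumping (Isolde, XII.1): +21%; total 18% + 21% = 39%. → 39%.
Sum: 17% + 5% + 3% + 13% + 39% = 77%.

77%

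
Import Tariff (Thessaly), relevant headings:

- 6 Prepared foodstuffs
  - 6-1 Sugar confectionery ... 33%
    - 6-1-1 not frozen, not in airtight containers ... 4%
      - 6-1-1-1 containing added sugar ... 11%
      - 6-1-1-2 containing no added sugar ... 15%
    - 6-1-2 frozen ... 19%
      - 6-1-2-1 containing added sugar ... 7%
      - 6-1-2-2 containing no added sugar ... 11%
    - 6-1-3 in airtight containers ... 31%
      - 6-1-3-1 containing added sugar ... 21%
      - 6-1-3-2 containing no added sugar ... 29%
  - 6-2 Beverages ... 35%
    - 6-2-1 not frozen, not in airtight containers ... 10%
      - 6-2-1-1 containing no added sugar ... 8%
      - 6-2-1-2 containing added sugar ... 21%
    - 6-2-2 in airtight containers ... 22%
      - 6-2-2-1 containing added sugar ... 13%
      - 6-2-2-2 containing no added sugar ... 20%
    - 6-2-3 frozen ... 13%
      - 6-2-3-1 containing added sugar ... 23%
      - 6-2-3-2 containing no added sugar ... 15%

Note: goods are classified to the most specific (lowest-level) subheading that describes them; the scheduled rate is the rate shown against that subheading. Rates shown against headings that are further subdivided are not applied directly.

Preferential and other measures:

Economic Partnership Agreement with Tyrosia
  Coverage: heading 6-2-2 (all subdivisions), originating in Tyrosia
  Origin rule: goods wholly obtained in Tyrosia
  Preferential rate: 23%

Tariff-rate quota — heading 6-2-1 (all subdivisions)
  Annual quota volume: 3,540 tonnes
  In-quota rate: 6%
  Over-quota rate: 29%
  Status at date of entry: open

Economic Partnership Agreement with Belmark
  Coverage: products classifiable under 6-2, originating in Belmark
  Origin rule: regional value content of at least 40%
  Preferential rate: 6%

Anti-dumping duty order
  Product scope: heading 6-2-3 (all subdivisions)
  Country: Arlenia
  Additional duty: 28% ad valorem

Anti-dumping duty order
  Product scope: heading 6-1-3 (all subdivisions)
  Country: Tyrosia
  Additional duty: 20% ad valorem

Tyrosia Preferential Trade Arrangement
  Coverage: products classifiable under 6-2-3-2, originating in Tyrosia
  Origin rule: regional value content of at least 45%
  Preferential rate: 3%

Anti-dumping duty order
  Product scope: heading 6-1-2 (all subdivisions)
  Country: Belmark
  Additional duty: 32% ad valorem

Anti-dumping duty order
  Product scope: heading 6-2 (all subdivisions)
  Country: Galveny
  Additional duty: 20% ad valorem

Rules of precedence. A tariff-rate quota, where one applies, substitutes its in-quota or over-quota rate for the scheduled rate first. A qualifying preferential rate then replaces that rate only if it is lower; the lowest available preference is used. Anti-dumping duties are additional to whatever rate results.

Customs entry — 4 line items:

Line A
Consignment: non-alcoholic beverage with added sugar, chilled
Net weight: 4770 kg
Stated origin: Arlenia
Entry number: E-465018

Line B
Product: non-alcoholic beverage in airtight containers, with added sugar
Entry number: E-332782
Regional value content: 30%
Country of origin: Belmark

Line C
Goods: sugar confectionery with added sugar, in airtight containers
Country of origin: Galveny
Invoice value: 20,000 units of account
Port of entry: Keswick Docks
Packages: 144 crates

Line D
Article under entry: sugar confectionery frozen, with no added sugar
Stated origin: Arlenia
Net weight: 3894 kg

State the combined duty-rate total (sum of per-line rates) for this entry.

Line A: non-alcoholic beverage → 6-2; chilled → 6-2-1; with added sugar → 6-2-1-2. Scheduled 21%. quota on 6-2-1 open → in-quota 6%. → 6%.
Line B: non-alcoholic beverage → 6-2; in airtight containers → 6-2-2; with added sugar → 6-2-2-1. Scheduled 13%. Belmark agreement on 6-2: RVC < 40%. → 13%.
Line C: sugar confectionery → 6-1; in airtight containers → 6-1-3; with added sugar → 6-1-3-1. Scheduled 21%. No special measure applies. → 21%.
Line D: sugar confectionery → 6-1; frozen → 6-1-2; with no added sugar → 6-1-2-2. Scheduled 11%. No special measure applies. → 11%.
Sum: 6% + 13% + 21% + 11% = 51%.

51%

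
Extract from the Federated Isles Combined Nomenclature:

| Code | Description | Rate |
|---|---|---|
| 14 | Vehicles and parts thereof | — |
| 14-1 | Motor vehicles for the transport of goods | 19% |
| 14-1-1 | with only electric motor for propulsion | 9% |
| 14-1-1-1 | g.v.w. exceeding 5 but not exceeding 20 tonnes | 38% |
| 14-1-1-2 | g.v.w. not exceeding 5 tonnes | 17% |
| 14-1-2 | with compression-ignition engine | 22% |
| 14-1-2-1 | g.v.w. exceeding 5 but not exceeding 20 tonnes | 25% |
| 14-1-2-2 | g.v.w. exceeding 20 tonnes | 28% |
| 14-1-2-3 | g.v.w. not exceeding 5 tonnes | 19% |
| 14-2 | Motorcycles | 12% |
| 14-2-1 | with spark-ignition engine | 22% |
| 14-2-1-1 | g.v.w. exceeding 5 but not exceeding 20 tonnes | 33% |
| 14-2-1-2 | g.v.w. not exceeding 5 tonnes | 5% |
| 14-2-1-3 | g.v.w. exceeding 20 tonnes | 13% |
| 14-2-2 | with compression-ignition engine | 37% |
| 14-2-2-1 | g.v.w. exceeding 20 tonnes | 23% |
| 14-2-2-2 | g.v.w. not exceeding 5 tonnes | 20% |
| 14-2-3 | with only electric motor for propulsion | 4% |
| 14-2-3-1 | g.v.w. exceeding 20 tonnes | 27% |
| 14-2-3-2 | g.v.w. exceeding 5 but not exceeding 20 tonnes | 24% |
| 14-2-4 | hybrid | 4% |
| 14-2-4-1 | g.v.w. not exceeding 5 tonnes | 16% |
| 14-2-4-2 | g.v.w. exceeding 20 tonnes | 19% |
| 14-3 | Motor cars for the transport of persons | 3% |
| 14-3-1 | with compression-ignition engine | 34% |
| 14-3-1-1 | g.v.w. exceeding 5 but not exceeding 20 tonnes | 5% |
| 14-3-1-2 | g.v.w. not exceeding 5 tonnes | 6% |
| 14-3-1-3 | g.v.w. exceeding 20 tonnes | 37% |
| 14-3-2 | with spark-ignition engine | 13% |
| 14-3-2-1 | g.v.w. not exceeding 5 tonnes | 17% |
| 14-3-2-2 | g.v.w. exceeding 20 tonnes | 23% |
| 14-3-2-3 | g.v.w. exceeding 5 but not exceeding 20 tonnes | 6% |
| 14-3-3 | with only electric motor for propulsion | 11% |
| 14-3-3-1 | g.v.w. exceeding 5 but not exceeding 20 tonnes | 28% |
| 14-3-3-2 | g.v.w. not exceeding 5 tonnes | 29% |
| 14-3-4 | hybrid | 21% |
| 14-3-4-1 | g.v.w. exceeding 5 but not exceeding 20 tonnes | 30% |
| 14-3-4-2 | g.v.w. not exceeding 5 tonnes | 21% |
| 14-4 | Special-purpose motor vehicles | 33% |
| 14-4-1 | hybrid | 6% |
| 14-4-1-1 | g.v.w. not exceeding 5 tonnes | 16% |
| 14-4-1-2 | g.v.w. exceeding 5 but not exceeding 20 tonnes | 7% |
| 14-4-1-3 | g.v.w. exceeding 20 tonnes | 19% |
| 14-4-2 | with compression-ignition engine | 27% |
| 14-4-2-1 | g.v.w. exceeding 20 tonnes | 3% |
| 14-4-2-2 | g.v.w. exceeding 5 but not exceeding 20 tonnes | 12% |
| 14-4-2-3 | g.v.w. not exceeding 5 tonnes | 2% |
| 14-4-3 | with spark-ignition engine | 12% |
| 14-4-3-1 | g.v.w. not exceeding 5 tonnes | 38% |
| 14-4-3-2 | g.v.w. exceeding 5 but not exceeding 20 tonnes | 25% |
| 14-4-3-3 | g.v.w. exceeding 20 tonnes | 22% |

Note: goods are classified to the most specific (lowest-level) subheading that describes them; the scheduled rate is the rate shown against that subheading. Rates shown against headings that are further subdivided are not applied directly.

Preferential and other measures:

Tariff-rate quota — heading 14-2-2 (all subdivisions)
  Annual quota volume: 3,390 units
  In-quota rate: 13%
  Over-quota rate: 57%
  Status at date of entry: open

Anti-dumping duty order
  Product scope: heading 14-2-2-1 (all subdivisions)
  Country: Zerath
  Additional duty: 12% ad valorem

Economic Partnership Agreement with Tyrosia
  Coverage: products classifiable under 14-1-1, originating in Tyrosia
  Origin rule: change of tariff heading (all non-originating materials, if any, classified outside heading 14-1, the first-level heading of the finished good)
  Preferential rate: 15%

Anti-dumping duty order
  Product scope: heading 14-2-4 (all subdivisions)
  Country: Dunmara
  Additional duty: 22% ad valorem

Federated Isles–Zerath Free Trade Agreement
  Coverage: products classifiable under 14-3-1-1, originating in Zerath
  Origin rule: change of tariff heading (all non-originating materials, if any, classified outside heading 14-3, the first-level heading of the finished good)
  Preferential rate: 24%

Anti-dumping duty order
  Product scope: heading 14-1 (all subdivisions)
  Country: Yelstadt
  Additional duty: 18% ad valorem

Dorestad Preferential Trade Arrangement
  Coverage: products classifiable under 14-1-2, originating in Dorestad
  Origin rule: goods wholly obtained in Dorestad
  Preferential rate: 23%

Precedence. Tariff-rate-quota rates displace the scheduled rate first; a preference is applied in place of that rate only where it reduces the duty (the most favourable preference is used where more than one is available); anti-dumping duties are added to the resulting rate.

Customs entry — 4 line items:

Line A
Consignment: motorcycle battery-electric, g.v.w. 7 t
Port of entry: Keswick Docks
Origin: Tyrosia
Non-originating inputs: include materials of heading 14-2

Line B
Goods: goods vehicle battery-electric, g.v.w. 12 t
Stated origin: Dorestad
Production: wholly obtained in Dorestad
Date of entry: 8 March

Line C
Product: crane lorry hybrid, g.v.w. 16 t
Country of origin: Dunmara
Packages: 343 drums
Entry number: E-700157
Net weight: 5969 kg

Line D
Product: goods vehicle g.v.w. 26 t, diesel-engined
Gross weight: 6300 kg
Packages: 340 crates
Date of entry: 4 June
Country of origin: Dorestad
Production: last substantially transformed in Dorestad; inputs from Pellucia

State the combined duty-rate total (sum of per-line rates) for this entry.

Line A: motorcycle → 14-2; battery-electric → 14-2-3; g.v.w. 7 t → 14-2-3-2. Scheduled 24%. Tyrosia agreement on 14-1-1: 14-2-3-2 not covered. → 24%.
Line B: goods vehicle → 14-1; battery-electric → 14-1-1; g.v.w. 12 t → 14-1-1-1. Scheduled 38%. Dorestad agreement on 14-1-2: 14-1-1-1 not covered. → 38%.
Line C: crane lorry → 14-4; hybrid → 14-4-1; g.v.w. 16 t → 14-4-1-2. Scheduled 7%. No special measure applies. → 7%.
Line D: goods vehicle → 14-1; diesel-engined → 14-1-2; g.v.w. 26 t → 14-1-2-2. Scheduled 28%. Dorestad agreement on 14-1-2: not wholly obtained. → 28%.
Sum: 24% + 38% + 7% + 28% = 97%.

97%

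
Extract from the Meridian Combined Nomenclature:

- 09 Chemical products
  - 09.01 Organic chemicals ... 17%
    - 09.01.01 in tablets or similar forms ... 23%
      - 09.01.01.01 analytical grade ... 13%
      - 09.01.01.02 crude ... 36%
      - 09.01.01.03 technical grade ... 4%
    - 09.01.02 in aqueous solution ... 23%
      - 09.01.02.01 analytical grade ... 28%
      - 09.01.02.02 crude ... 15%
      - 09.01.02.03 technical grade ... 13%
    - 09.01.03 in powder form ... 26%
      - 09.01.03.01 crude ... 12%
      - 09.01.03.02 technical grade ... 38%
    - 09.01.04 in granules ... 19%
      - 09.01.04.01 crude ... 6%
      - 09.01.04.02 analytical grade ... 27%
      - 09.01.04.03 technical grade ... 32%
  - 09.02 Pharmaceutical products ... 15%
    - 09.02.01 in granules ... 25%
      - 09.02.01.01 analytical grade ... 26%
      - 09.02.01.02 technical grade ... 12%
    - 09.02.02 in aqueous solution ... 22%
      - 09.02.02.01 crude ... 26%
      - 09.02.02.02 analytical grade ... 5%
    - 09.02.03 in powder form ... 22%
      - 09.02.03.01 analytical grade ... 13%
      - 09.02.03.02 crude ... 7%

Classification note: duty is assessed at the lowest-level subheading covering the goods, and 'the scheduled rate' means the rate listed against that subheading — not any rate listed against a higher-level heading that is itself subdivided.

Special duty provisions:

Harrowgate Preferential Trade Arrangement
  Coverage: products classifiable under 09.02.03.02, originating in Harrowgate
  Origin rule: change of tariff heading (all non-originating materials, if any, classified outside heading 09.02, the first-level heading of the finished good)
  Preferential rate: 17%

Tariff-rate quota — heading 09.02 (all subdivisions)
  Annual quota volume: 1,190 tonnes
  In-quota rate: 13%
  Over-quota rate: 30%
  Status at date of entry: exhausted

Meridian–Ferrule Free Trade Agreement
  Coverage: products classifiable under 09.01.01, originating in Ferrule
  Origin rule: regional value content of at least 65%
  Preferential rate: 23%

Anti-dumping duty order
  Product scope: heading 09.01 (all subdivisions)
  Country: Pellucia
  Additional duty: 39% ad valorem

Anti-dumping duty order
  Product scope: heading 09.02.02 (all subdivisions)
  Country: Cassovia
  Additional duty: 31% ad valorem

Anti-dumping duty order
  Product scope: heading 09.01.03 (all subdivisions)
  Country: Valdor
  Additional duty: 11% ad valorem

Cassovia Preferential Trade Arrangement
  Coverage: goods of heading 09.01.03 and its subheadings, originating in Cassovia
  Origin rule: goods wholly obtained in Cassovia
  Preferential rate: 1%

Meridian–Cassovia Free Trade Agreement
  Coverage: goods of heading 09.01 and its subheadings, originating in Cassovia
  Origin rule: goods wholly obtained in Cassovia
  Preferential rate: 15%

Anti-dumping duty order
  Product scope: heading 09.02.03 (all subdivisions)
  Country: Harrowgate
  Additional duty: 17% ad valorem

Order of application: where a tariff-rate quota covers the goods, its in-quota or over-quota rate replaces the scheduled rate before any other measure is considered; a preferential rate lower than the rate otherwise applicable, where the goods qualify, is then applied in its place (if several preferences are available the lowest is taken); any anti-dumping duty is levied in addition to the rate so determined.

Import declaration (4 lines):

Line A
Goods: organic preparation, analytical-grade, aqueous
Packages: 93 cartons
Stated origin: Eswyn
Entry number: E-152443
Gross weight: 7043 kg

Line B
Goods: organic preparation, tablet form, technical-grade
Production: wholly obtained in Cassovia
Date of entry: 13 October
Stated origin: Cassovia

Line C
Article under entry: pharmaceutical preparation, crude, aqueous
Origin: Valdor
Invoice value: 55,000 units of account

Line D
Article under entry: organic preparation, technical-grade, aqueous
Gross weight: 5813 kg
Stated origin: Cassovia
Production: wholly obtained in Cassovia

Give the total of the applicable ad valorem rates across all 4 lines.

75%

Line A: organic → 09.01; aqueous → 09.01.02; analytical-grade → 09.01.02.01. Scheduled 28%. No special measure applies. → 28%.
Line B: organic → 09.01; tablet form → 09.01.01; technical-grade → 09.01.01.03. Scheduled 4%. Cassovia agreement on 09.01.03: 09.01.01.03 not covered; Cassovia agreement on 09.01: wholly obtained → 15% available; preference 15% not lower than 4% → no reduction. → 4%.
Line C: pharmaceutical → 09.02; aqueous → 09.02.02; crude → 09.02.02.01. Scheduled 26%. quota on 09.02 exhausted → over-quota 30%. → 30%.
Line D: organic → 09.01; aqueous → 09.01.02; technical-grade → 09.01.02.03. Scheduled 13%. Cassovia agreement on 09.01.03: 09.01.02.03 not covered; Cassovia agreement on 09.01: wholly obtained → 15% available; preference 15% not lower than 13% → no reduction. → 13%.
Sum: 28% + 4% + 30% + 13% = 75%.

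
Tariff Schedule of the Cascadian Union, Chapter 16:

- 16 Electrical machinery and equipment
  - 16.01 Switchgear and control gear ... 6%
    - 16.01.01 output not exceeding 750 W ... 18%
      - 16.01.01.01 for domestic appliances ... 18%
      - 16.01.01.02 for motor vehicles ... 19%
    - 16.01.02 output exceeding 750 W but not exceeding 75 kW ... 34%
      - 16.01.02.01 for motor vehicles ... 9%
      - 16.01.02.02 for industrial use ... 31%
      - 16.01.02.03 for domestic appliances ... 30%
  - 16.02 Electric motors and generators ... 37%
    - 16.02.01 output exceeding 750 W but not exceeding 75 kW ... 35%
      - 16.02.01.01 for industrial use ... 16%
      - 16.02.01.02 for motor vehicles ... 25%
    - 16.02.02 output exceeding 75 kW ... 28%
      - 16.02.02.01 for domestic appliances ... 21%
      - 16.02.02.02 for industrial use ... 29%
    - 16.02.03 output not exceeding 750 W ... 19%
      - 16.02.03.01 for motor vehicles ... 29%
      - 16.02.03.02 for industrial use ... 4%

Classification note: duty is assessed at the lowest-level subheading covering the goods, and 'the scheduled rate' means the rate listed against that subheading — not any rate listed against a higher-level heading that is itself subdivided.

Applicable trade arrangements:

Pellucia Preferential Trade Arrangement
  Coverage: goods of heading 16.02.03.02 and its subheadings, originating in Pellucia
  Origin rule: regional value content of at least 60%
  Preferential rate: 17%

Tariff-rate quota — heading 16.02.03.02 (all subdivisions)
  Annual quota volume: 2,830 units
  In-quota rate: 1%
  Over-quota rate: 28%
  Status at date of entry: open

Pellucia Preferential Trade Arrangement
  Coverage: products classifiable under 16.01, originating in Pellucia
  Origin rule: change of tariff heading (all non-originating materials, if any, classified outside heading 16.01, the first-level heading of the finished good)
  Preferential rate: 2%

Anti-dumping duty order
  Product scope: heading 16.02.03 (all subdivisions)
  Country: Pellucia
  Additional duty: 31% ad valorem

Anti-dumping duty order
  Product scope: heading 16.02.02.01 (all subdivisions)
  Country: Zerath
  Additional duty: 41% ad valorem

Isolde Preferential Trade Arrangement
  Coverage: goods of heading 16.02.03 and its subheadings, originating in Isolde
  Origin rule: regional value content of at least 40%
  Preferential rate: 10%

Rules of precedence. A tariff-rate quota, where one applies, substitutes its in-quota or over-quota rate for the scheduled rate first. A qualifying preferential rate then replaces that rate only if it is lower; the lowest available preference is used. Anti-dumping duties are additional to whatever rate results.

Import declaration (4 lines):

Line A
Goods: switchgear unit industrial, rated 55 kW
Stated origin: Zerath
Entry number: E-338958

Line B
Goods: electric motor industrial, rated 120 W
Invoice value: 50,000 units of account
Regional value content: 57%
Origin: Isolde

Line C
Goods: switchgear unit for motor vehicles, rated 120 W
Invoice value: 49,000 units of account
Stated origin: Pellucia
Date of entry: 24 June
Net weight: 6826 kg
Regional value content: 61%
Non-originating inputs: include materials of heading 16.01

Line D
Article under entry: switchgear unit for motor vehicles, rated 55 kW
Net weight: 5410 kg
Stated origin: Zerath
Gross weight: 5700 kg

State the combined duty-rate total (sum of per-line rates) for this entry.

60%

Line A: switchgear unit → 16.01; rated 55 kW → 16.01.02; industrial → 16.01.02.02. Scheduled 31%. No special measure applies. → 31%.
Line B: electric motor → 16.02; rated 120 W → 16.02.03; industrial → 16.02.03.02. Scheduled 4%. quota on 16.02.03.02 open → in-quota 1%; Isolde agreement on 16.02.03: RVC ≥ 40% → 10% available; preference 10% not lower than 1% → no reduction. → 1%.
Line C: switchgear unit → 16.01; rated 120 W → 16.01.01; for motor vehicles → 16.01.01.02. Scheduled 19%. Pellucia agreement on 16.02.03.02: 16.01.01.02 not covered; Pellucia agreement on 16.01: CTH not met. → 19%.
Line D: switchgear unit → 16.01; rated 55 kW → 16.01.02; for motor vehicles → 16.01.02.01. Scheduled 9%. No special measure applies. → 9%.
Sum: 31% + 1% + 19% + 9% = 60%.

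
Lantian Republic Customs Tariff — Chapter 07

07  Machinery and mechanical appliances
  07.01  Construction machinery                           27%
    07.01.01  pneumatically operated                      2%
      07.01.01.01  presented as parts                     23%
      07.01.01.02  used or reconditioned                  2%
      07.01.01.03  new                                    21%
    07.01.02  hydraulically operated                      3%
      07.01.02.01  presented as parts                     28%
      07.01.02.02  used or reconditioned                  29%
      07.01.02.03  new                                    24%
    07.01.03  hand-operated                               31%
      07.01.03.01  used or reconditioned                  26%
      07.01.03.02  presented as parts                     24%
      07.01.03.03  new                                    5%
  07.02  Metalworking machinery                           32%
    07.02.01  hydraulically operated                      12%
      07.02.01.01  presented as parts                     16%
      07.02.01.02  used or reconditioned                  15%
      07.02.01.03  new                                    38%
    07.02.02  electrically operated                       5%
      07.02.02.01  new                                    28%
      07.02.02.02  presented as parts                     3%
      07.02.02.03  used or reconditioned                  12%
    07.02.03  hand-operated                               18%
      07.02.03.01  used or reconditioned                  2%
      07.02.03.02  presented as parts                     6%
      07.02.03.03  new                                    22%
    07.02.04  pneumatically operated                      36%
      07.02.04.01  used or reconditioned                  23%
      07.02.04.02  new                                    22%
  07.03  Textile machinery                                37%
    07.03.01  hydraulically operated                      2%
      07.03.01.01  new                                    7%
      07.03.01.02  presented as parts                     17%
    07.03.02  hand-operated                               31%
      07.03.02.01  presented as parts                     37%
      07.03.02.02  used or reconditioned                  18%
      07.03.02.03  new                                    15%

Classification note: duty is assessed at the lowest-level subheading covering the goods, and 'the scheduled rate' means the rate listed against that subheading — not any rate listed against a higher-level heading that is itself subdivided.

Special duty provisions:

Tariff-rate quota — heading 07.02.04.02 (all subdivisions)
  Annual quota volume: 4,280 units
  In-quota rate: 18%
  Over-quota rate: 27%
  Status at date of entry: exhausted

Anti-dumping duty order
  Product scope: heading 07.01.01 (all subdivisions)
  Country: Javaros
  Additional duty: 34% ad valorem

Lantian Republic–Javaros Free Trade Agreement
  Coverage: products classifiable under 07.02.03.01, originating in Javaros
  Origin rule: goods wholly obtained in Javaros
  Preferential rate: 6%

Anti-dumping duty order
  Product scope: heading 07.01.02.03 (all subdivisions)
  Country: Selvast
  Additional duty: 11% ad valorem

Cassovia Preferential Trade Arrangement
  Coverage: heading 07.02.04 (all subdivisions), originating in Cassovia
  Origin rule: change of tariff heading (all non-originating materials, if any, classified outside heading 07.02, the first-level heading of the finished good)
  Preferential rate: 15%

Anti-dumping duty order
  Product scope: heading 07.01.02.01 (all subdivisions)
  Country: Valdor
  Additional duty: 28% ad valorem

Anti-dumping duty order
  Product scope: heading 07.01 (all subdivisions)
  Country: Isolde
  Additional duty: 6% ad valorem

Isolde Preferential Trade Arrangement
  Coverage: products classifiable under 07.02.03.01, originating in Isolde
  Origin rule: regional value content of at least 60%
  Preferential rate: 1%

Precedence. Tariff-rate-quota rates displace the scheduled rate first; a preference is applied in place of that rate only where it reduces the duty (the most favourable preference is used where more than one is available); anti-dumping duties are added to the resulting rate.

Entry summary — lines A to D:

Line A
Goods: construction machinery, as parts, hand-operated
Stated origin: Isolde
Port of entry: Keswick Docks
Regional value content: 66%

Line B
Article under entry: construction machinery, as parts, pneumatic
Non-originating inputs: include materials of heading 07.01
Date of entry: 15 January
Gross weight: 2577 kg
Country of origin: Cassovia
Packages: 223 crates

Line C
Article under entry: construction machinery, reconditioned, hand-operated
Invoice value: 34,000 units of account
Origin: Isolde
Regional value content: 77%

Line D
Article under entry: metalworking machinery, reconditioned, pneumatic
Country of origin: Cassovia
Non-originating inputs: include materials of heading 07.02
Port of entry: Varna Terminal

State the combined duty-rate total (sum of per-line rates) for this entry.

108%

Line A: construction → 07.01; hand-operated → 07.01.03; as parts → 07.01.03.02. Scheduled 24%. Isolde agreement on 07.02.03.01: 07.01.03.02 not covered; anti-dumping (Isolde, 07.01): +6%; total 24% + 6% = 30%. → 30%.
Line B: construction → 07.01; pneumatic → 07.01.01; as parts → 07.01.01.01. Scheduled 23%. Cassovia agreement on 07.02.04: 07.01.01.01 not covered. → 23%.
Line C: construction → 07.01; hand-operated → 07.01.03; reconditioned → 07.01.03.01. Scheduled 26%. Isolde agreement on 07.02.03.01: 07.01.03.01 not covered; anti-dumping (Isolde, 07.01): +6%; total 26% + 6% = 32%. → 32%.
Line D: metalworking → 07.02; pneumatic → 07.02.04; reconditioned → 07.02.04.01. Scheduled 23%. Cassovia agreement on 07.02.04: CTH not met. → 23%.
Sum: 30% + 23% + 32% + 23% = 108%.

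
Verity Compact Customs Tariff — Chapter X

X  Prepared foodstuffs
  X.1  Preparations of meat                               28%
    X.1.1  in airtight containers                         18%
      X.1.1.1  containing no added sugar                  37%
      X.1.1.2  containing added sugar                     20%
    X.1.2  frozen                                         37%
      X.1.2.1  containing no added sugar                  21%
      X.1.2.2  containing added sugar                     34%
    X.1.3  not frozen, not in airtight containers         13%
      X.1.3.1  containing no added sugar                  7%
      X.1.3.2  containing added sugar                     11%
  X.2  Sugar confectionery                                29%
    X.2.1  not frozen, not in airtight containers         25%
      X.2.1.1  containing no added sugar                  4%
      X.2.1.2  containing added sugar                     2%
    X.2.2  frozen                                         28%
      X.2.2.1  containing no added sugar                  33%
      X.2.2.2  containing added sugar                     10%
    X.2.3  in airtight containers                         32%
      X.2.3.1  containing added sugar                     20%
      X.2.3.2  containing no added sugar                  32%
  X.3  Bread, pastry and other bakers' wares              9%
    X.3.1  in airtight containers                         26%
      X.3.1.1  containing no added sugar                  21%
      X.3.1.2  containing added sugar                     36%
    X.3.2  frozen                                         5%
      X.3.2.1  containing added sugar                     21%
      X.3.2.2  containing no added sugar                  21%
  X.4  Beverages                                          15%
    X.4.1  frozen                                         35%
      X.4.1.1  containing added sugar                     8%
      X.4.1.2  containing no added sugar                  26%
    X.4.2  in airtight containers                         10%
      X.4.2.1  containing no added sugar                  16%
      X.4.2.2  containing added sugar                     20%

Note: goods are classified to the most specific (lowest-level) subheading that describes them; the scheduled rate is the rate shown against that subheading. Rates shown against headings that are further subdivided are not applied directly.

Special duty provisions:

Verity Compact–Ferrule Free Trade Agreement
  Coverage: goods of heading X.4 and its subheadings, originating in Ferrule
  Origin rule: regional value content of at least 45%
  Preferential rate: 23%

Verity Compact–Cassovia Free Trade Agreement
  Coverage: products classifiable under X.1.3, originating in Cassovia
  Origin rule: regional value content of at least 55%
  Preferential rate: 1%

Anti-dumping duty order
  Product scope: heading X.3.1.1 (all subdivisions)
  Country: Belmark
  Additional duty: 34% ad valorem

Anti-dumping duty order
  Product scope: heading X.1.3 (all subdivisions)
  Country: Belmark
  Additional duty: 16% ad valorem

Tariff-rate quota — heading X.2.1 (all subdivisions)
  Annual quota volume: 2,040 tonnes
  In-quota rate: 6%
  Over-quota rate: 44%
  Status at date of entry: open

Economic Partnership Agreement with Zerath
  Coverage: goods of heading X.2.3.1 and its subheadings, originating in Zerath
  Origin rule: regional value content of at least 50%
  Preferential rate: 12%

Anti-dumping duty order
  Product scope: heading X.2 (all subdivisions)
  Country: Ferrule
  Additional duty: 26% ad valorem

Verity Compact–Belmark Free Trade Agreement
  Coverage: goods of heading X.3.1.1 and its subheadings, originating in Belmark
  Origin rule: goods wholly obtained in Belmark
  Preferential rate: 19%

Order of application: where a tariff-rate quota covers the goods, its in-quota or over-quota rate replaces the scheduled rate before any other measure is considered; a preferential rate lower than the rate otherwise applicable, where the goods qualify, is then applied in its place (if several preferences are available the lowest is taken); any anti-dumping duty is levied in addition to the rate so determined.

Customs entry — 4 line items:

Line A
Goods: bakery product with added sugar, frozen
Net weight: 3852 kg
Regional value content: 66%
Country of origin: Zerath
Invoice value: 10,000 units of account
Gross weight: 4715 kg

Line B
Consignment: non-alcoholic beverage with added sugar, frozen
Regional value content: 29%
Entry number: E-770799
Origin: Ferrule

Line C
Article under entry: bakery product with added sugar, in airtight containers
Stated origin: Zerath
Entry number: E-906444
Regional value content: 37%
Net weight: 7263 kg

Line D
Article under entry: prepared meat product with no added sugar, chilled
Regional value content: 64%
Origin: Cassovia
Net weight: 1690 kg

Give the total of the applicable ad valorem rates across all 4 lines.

66%

Line A: bakery product → X.3; frozen → X.3.2; with added sugar → X.3.2.1. Scheduled 21%. Zerath agreement on X.2.3.1: X.3.2.1 not covered. → 21%.
Line B: non-alcoholic beverage → X.4; frozen → X.4.1; with added sugar → X.4.1.1. Scheduled 8%. Ferrule agreement on X.4: RVC < 45%. → 8%.
Line C: bakery product → X.3; in airtight containers → X.3.1; with added sugar → X.3.1.2. Scheduled 36%. Zerath agreement on X.2.3.1: X.3.1.2 not covered. → 36%.
Line D: prepared meat product → X.1; chilled → X.1.3; with no added sugar → X.1.3.1. Scheduled 7%. Cassovia agreement on X.1.3: RVC ≥ 55% → 1% available; preferential 1%. → 1%.
Sum: 21% + 8% + 36% + 1% = 66%.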